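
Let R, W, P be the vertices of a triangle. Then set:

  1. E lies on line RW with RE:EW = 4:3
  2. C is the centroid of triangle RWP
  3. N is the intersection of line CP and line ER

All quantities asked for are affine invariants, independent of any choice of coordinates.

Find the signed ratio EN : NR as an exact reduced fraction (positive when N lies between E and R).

Choose coordinates R = (0, 0), W = (1, 0), P = (0, 1).
1. E lies on line RW with RE:EW = 4:3 ⇒ E = (4/7, 0)
2. C is the centroid of triangle RWP ⇒ C = (1/3, 1/3)
3. N is the intersection of line CP and line ER ⇒ N = (1/2, 0)
N = E + t·(R−E) with t = 1/8, so EN:NR = t:(1−t) = 1/8:7/8

EN:NR = 1/7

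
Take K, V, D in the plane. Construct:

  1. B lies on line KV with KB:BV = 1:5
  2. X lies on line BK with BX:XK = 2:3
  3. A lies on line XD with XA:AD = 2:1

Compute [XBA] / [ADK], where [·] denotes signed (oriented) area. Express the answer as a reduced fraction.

Set K = (0, 0), V = (1, 0), D = (0, 1); any affine frame gives the same invariant.
1. B lies on line KV with KB:BV = 1:5 ⇒ B = (1/6, 0)
2. X lies on line BK with BX:XK = 2:3 ⇒ X = (1/10, 0)
3. A lies on line XD with XA:AD = 2:1 ⇒ A = (1/30, 2/3)
2·[XBA] = 2/45, 2·[ADK] = 1/30
[XBA]:[ADK] = 2/45:1/30 = 4/3

[XBA]:[ADK] = 4/3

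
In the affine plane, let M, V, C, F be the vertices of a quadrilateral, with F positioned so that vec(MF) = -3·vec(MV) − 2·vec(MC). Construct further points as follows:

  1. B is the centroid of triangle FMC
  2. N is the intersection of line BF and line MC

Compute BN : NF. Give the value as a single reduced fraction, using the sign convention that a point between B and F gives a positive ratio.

Work in coordinates with M = (0, 0), V = (1, 0), C = (0, 1), F = (-3, -2).
1. B is the centroid of triangle FMC ⇒ B = (-1, -1/3)
2. N is the intersection of line BF and line MC ⇒ N = (0, 1/2)
N = B + t·(F−B) with t = -1/2, so BN:NF = t:(1−t) = -1/2:3/2

BN:NF = -1/3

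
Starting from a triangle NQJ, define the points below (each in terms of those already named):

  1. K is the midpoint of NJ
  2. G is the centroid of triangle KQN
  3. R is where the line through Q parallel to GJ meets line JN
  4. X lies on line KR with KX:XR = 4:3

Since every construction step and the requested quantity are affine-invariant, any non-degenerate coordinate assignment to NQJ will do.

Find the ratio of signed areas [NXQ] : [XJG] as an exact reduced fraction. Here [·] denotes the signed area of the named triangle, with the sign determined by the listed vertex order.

[NXQ]:[XJG] = -23/3

Assign N = (0, 0), Q = (1, 0), J = (0, 1) — the answer is frame-independent, so this choice is without loss of generality.
1. K is the midpoint of NJ ⇒ K = (0, 1/2)
2. G is the centroid of triangle KQN ⇒ G = (1/3, 1/6)
3. R is where the line through Q parallel to GJ meets line JN ⇒ R = (0, 5/2)
4. X lies on line KR with KX:XR = 4:3 ⇒ X = (0, 23/14)
2·[NXQ] = -23/14, 2·[XJG] = 3/14
[NXQ]:[XJG] = -23/14:3/14 = -23/3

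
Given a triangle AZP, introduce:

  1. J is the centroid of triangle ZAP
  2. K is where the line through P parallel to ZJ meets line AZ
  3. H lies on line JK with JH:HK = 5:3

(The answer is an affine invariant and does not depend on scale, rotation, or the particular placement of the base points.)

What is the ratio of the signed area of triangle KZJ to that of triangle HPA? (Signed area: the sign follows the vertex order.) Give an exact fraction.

Set A = (0, 0), Z = (1, 0), P = (0, 1); any affine frame gives the same invariant.
1. J is the centroid of triangle ZAP ⇒ J = (1/3, 1/3)
2. K is where the line through P parallel to ZJ meets line AZ ⇒ K = (2, 0)
3. H lies on line JK with JH:HK = 5:3 ⇒ H = (11/8, 1/8)
2·[KZJ] = -1/3, 2·[HPA] = 11/8
[KZJ]:[HPA] = -1/3:11/8 = -8/33

[KZJ]:[HPA] = -8/33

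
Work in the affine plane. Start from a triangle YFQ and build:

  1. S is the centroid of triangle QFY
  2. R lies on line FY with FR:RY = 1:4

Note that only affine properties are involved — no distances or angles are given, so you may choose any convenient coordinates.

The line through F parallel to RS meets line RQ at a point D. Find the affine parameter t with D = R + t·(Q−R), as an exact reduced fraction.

t = 1/3

Set Y = (0, 0), F = (1, 0), Q = (0, 1); any affine frame gives the same invariant.
1. S is the centroid of triangle QFY ⇒ S = (1/3, 1/3)
2. R lies on line FY with FR:RY = 1:4 ⇒ R = (4/5, 0)
through F parallel to RS: direction (-7/15, 1/3); meets RQ at D = (8/15, 1/3)
D = R + t·(Q−R) with t = 1/3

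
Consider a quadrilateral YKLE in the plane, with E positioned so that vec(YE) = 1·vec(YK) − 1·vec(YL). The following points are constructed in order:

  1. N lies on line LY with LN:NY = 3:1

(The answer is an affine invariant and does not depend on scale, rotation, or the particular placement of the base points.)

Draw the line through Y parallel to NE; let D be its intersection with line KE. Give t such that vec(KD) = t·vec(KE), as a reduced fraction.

Set Y = (0, 0), K = (1, 0), L = (0, 1), E = (1, -1); any affine frame gives the same invariant.
1. N lies on line LY with LN:NY = 3:1 ⇒ N = (0, 1/4)
through Y parallel to NE: direction (1, -5/4); meets KE at D = (1, -5/4)
D = K + t·(E−K) with t = 5/4

t = 5/4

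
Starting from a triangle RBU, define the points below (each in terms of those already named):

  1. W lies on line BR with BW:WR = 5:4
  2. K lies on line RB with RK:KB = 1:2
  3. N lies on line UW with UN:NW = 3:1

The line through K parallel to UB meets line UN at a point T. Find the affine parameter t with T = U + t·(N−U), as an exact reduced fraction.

t = 8/5

Assign R = (0, 0), B = (1, 0), U = (0, 1) — the answer is frame-independent, so this choice is without loss of generality.
1. W lies on line BR with BW:WR = 5:4 ⇒ W = (4/9, 0)
2. K lies on line RB with RK:KB = 1:2 ⇒ K = (1/3, 0)
3. N lies on line UW with UN:NW = 3:1 ⇒ N = (1/3, 1/4)
through K parallel to UB: direction (1, -1); meets UN at T = (8/15, -1/5)
T = U + t·(N−U) with t = 8/5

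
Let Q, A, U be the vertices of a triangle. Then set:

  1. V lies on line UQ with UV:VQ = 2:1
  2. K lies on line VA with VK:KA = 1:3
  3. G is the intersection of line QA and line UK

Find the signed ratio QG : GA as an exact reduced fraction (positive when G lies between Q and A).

Choose coordinates Q = (0, 0), A = (1, 0), U = (0, 1).
1. V lies on line UQ with UV:VQ = 2:1 ⇒ V = (0, 1/3)
2. K lies on line VA with VK:KA = 1:3 ⇒ K = (1/4, 1/4)
3. G is the intersection of line QA and line UK ⇒ G = (1/3, 0)
G = Q + t·(A−Q) with t = 1/3, so QG:GA = t:(1−t) = 1/3:2/3

QG:GA = 1/2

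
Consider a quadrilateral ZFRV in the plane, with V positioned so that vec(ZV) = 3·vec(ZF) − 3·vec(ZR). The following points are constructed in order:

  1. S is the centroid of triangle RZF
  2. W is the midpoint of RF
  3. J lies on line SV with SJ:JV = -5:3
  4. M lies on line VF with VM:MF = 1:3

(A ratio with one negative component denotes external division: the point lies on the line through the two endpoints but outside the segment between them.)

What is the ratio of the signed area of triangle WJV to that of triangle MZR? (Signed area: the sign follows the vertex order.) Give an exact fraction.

Assign Z = (0, 0), F = (1, 0), R = (0, 1), V = (3, -3) — the answer is frame-independent, so this choice is without loss of generality.
1. S is the centroid of triangle RZF ⇒ S = (1/3, 1/3)
2. W is the midpoint of RF ⇒ W = (1/2, 1/2)
3. J lies on line SV with SJ:JV = -5:3 ⇒ J = (7, -8)
4. M lies on line VF with VM:MF = 1:3 ⇒ M = (5/2, -9/4)
2·[WJV] = -3/2, 2·[MZR] = -5/2
[WJV]:[MZR] = -3/2:-5/2 = 3/5

[WJV]:[MZR] = 3/5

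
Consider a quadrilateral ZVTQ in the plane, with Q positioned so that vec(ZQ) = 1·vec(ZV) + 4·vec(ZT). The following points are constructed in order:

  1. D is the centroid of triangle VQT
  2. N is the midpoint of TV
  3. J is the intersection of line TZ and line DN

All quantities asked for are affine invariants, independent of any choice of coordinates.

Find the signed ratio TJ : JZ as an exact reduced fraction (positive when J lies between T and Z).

TJ:JZ = -4/3

Assign Z = (0, 0), V = (1, 0), T = (0, 1), Q = (1, 4) — the answer is frame-independent, so this choice is without loss of generality.
1. D is the centroid of triangle VQT ⇒ D = (2/3, 5/3)
2. N is the midpoint of TV ⇒ N = (1/2, 1/2)
3. J is the intersection of line TZ and line DN ⇒ J = (0, -3)
J = T + t·(Z−T) with t = 4, so TJ:JZ = t:(1−t) = 4:-3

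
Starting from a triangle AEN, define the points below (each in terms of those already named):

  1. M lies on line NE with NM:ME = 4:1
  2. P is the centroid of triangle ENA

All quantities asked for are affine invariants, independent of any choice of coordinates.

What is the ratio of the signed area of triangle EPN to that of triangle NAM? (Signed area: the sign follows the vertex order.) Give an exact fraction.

Choose coordinates A = (0, 0), E = (1, 0), N = (0, 1).
1. M lies on line NE with NM:ME = 4:1 ⇒ M = (4/5, 1/5)
2. P is the centroid of triangle ENA ⇒ P = (1/3, 1/3)
2·[EPN] = -1/3, 2·[NAM] = 4/5
[EPN]:[NAM] = -1/3:4/5 = -5/12

[EPN]:[NAM] = -5/12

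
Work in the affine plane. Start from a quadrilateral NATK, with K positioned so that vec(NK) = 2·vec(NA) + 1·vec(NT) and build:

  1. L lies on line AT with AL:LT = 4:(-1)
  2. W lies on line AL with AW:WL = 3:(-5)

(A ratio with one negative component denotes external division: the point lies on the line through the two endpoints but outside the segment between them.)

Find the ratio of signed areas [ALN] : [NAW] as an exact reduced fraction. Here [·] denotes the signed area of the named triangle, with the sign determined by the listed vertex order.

[ALN]:[NAW] = -2/3

Work in coordinates with N = (0, 0), A = (1, 0), T = (0, 1), K = (2, 1).
1. L lies on line AT with AL:LT = 4:(-1) ⇒ L = (-1/3, 4/3)
2. W lies on line AL with AW:WL = 3:(-5) ⇒ W = (3, -2)
2·[ALN] = 4/3, 2·[NAW] = -2
[ALN]:[NAW] = 4/3:-2 = -2/3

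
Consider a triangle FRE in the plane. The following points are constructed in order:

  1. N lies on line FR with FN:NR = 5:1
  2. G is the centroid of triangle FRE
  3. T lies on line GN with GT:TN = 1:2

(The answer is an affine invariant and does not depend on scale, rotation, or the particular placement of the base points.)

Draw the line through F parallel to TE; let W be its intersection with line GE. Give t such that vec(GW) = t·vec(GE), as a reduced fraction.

Work in coordinates with F = (0, 0), R = (1, 0), E = (0, 1).
1. N lies on line FR with FN:NR = 5:1 ⇒ N = (5/6, 0)
2. G is the centroid of triangle FRE ⇒ G = (1/3, 1/3)
3. T lies on line GN with GT:TN = 1:2 ⇒ T = (1/2, 2/9)
through F parallel to TE: direction (-1/2, 7/9); meets GE at W = (9/4, -7/2)
W = G + t·(E−G) with t = -23/4

t = -23/4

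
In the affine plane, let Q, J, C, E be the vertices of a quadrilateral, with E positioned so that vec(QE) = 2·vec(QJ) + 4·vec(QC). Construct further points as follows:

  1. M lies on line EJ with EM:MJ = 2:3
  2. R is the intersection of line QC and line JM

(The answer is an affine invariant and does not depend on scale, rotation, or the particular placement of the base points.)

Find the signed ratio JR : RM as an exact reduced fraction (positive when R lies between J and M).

Choose coordinates Q = (0, 0), J = (1, 0), C = (0, 1), E = (2, 4).
1. M lies on line EJ with EM:MJ = 2:3 ⇒ M = (8/5, 12/5)
2. R is the intersection of line QC and line JM ⇒ R = (0, -4)
R = J + t·(M−J) with t = -5/3, so JR:RM = t:(1−t) = -5/3:8/3

JR:RM = -5/8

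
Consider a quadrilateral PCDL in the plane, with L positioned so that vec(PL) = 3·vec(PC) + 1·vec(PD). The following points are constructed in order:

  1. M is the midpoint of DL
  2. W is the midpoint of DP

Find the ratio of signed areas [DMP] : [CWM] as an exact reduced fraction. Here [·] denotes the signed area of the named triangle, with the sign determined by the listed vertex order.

[DMP]:[CWM] = 6/5

Choose coordinates P = (0, 0), C = (1, 0), D = (0, 1), L = (3, 1).
1. M is the midpoint of DL ⇒ M = (3/2, 1)
2. W is the midpoint of DP ⇒ W = (0, 1/2)
2·[DMP] = -3/2, 2·[CWM] = -5/4
[DMP]:[CWM] = -3/2:-5/4 = 6/5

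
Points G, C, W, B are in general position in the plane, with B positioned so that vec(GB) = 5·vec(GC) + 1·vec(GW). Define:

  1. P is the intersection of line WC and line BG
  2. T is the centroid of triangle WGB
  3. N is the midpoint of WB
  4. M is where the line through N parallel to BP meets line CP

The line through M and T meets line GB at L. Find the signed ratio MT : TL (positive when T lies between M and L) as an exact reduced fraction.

Assign G = (0, 0), C = (1, 0), W = (0, 1), B = (5, 1) — the answer is frame-independent, so this choice is without loss of generality.
1. P is the intersection of line WC and line BG ⇒ P = (5/6, 1/6)
2. T is the centroid of triangle WGB ⇒ T = (5/3, 2/3)
3. N is the midpoint of WB ⇒ N = (5/2, 1)
4. M is where the line through N parallel to BP meets line CP ⇒ M = (5/12, 7/12)
line MT meets GB at L = (25/6, 5/6)
T = M + t·(L−M) with t = 1/3, so MT:TL = 1/3:2/3

MT:TL = 1/2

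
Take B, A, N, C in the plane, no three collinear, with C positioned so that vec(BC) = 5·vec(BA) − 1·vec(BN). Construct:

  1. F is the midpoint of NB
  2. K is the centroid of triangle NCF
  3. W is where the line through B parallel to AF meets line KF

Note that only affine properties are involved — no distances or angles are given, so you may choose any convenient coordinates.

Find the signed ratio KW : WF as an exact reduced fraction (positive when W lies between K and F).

KW:WF = -2

Set B = (0, 0), A = (1, 0), N = (0, 1), C = (5, -1); any affine frame gives the same invariant.
1. F is the midpoint of NB ⇒ F = (0, 1/2)
2. K is the centroid of triangle NCF ⇒ K = (5/3, 1/6)
3. W is where the line through B parallel to AF meets line KF ⇒ W = (-5/3, 5/6)
W = K + t·(F−K) with t = 2, so KW:WF = t:(1−t) = 2:-1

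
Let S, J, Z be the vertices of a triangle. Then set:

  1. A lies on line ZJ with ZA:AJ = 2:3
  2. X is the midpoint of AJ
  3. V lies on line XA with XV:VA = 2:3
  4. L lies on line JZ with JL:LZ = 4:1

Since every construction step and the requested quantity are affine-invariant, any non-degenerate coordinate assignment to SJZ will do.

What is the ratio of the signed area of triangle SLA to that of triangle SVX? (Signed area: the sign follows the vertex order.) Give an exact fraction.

Choose coordinates S = (0, 0), J = (1, 0), Z = (0, 1).
1. A lies on line ZJ with ZA:AJ = 2:3 ⇒ A = (2/5, 3/5)
2. X is the midpoint of AJ ⇒ X = (7/10, 3/10)
3. V lies on line XA with XV:VA = 2:3 ⇒ V = (29/50, 21/50)
4. L lies on line JZ with JL:LZ = 4:1 ⇒ L = (1/5, 4/5)
2·[SLA] = -1/5, 2·[SVX] = -3/25
[SLA]:[SVX] = -1/5:-3/25 = 5/3

[SLA]:[SVX] = 5/3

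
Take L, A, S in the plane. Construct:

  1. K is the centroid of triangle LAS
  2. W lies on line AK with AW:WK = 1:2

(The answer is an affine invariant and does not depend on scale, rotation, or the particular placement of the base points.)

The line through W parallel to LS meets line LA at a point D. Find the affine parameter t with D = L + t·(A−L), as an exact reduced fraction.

t = 7/9

Assign L = (0, 0), A = (1, 0), S = (0, 1) — the answer is frame-independent, so this choice is without loss of generality.
1. K is the centroid of triangle LAS ⇒ K = (1/3, 1/3)
2. W lies on line AK with AW:WK = 1:2 ⇒ W = (7/9, 1/9)
through W parallel to LS: direction (0, 1); meets LA at D = (7/9, 0)
D = L + t·(A−L) with t = 7/9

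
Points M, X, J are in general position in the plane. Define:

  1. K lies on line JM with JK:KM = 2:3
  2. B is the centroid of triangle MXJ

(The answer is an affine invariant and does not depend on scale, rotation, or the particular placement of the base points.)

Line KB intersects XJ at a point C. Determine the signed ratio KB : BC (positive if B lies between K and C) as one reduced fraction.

Set M = (0, 0), X = (1, 0), J = (0, 1); any affine frame gives the same invariant.
1. K lies on line JM with JK:KM = 2:3 ⇒ K = (0, 3/5)
2. B is the centroid of triangle MXJ ⇒ B = (1/3, 1/3)
line KB meets XJ at C = (2, -1)
B = K + t·(C−K) with t = 1/6, so KB:BC = 1/6:5/6

KB:BC = 1/5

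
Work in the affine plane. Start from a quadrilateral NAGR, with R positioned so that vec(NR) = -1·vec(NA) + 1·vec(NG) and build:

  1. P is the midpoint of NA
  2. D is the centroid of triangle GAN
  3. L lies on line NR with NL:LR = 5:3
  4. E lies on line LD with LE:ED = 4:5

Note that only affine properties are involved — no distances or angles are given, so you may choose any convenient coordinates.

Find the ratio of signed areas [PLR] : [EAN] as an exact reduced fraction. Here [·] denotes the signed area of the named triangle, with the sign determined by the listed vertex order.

[PLR]:[EAN] = 81/214

Set N = (0, 0), A = (1, 0), G = (0, 1), R = (-1, 1); any affine frame gives the same invariant.
1. P is the midpoint of NA ⇒ P = (1/2, 0)
2. D is the centroid of triangle GAN ⇒ D = (1/3, 1/3)
3. L lies on line NR with NL:LR = 5:3 ⇒ L = (-5/8, 5/8)
4. E lies on line LD with LE:ED = 4:5 ⇒ E = (-43/216, 107/216)
2·[PLR] = -3/16, 2·[EAN] = -107/216
[PLR]:[EAN] = -3/16:-107/216 = 81/214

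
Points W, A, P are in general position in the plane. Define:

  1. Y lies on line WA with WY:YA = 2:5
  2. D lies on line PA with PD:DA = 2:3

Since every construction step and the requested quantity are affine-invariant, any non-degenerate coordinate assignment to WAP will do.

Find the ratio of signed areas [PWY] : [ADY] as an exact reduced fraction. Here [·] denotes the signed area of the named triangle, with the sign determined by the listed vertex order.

[PWY]:[ADY] = 2/3

Choose coordinates W = (0, 0), A = (1, 0), P = (0, 1).
1. Y lies on line WA with WY:YA = 2:5 ⇒ Y = (2/7, 0)
2. D lies on line PA with PD:DA = 2:3 ⇒ D = (2/5, 3/5)
2·[PWY] = 2/7, 2·[ADY] = 3/7
[PWY]:[ADY] = 2/7:3/7 = 2/3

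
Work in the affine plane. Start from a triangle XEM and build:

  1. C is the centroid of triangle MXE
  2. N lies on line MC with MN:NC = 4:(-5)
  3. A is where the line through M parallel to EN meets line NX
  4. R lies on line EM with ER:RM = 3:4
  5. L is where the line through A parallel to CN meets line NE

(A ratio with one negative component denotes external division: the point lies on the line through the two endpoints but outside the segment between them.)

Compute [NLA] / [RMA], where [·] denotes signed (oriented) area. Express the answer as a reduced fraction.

Choose coordinates X = (0, 0), E = (1, 0), M = (0, 1).
1. C is the centroid of triangle MXE ⇒ C = (1/3, 1/3)
2. N lies on line MC with MN:NC = 4:(-5) ⇒ N = (-4/3, 11/3)
3. A is where the line through M parallel to EN meets line NX ⇒ A = (-28/33, 7/3)
4. R lies on line EM with ER:RM = 3:4 ⇒ R = (4/7, 3/7)
5. L is where the line through A parallel to CN meets line NE ⇒ L = (-24/11, 5)
2·[NLA] = 16/33, 2·[RMA] = -64/231
[NLA]:[RMA] = 16/33:-64/231 = -7/4

[NLA]:[RMA] = -7/4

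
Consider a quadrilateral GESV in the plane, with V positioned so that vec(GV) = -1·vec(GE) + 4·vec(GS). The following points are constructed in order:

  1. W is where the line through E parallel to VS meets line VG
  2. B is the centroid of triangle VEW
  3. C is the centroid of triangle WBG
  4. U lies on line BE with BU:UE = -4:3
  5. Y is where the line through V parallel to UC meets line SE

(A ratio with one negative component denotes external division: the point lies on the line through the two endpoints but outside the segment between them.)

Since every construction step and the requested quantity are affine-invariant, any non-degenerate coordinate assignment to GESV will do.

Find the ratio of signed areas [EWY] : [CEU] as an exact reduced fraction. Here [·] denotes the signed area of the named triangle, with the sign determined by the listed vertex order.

Work in coordinates with G = (0, 0), E = (1, 0), S = (0, 1), V = (-1, 4).
1. W is where the line through E parallel to VS meets line VG ⇒ W = (-3, 12)
2. B is the centroid of triangle VEW ⇒ B = (-1, 16/3)
3. C is the centroid of triangle WBG ⇒ C = (-4/3, 52/9)
4. U lies on line BE with BU:UE = -4:3 ⇒ U = (7, -16)
5. Y is where the line through V parallel to UC meets line SE ⇒ Y = (29/121, 92/121)
2·[EWY] = 736/121, 2·[CEU] = -8/3
[EWY]:[CEU] = 736/121:-8/3 = -276/121

[EWY]:[CEU] = -276/121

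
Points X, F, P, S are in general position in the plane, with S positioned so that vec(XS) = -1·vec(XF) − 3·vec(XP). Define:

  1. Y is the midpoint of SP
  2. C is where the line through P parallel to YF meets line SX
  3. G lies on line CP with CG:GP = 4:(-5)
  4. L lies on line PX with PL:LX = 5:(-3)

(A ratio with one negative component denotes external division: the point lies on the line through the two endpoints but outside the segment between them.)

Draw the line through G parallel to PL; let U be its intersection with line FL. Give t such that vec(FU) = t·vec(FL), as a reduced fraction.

Set X = (0, 0), F = (1, 0), P = (0, 1), S = (-1, -3); any affine frame gives the same invariant.
1. Y is the midpoint of SP ⇒ Y = (-1/2, -1)
2. C is where the line through P parallel to YF meets line SX ⇒ C = (3/7, 9/7)
3. G lies on line CP with CG:GP = 4:(-5) ⇒ G = (15/7, 17/7)
4. L lies on line PX with PL:LX = 5:(-3) ⇒ L = (0, -3/2)
through G parallel to PL: direction (0, -5/2); meets FL at U = (15/7, 12/7)
U = F + t·(L−F) with t = -8/7

t = -8/7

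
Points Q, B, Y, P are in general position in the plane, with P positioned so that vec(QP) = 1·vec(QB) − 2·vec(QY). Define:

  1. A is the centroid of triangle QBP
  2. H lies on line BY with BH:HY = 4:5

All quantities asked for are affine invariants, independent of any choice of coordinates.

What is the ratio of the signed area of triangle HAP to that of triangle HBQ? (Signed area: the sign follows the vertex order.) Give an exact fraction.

[HAP]:[HBQ] = -1/2

Assign Q = (0, 0), B = (1, 0), Y = (0, 1), P = (1, -2) — the answer is frame-independent, so this choice is without loss of generality.
1. A is the centroid of triangle QBP ⇒ A = (2/3, -2/3)
2. H lies on line BY with BH:HY = 4:5 ⇒ H = (5/9, 4/9)
2·[HAP] = 2/9, 2·[HBQ] = -4/9
[HAP]:[HBQ] = 2/9:-4/9 = -1/2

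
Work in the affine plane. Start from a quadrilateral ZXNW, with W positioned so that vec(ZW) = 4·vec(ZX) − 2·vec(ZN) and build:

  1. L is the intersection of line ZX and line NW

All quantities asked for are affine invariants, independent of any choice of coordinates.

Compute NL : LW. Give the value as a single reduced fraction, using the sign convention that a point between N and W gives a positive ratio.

NL:LW = 1/2

Choose coordinates Z = (0, 0), X = (1, 0), N = (0, 1), W = (4, -2).
1. L is the intersection of line ZX and line NW ⇒ L = (4/3, 0)
L = N + t·(W−N) with t = 1/3, so NL:LW = t:(1−t) = 1/3:2/3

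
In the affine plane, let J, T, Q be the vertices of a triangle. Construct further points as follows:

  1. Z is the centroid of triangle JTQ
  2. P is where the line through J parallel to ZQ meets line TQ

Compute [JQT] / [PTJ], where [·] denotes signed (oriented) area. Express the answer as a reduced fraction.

Work in coordinates with J = (0, 0), T = (1, 0), Q = (0, 1).
1. Z is the centroid of triangle JTQ ⇒ Z = (1/3, 1/3)
2. P is where the line through J parallel to ZQ meets line TQ ⇒ P = (-1, 2)
2·[JQT] = -1, 2·[PTJ] = -2
[JQT]:[PTJ] = -1:-2 = 1/2

[JQT]:[PTJ] = 1/2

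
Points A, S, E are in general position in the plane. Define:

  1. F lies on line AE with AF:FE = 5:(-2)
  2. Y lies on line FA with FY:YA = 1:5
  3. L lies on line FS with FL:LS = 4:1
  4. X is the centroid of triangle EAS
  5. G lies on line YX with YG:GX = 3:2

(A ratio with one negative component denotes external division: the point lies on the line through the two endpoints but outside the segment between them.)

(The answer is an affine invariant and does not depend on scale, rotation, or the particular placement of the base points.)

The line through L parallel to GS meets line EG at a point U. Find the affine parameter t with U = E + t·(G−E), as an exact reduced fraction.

Work in coordinates with A = (0, 0), S = (1, 0), E = (0, 1).
1. F lies on line AE with AF:FE = 5:(-2) ⇒ F = (0, 5/3)
2. Y lies on line FA with FY:YA = 1:5 ⇒ Y = (0, 25/18)
3. L lies on line FS with FL:LS = 4:1 ⇒ L = (4/5, 1/3)
4. X is the centroid of triangle EAS ⇒ X = (1/3, 1/3)
5. G lies on line YX with YG:GX = 3:2 ⇒ G = (1/5, 34/45)
through L parallel to GS: direction (4/5, -34/45); meets EG at U = (-8/25, 313/225)
U = E + t·(G−E) with t = -8/5

t = -8/5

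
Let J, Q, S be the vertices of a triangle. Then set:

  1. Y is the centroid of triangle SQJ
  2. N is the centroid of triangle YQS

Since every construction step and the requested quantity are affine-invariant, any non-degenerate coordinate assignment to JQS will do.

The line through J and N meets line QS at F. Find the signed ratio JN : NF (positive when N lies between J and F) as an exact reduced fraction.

JN:NF = 8

Choose coordinates J = (0, 0), Q = (1, 0), S = (0, 1).
1. Y is the centroid of triangle SQJ ⇒ Y = (1/3, 1/3)
2. N is the centroid of triangle YQS ⇒ N = (4/9, 4/9)
line JN meets QS at F = (1/2, 1/2)
N = J + t·(F−J) with t = 8/9, so JN:NF = 8/9:1/9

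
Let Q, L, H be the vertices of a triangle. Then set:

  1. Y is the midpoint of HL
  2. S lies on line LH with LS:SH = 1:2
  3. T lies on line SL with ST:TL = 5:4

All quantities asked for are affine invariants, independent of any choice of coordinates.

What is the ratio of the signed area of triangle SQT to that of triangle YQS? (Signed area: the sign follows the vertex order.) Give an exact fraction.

Set Q = (0, 0), L = (1, 0), H = (0, 1); any affine frame gives the same invariant.
1. Y is the midpoint of HL ⇒ Y = (1/2, 1/2)
2. S lies on line LH with LS:SH = 1:2 ⇒ S = (2/3, 1/3)
3. T lies on line SL with ST:TL = 5:4 ⇒ T = (23/27, 4/27)
2·[SQT] = 5/27, 2·[YQS] = 1/6
[SQT]:[YQS] = 5/27:1/6 = 10/9

[SQT]:[YQS] = 10/9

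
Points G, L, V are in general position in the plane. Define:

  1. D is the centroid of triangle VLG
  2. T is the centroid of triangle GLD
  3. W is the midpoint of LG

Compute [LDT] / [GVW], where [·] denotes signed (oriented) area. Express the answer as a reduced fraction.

[LDT]:[GVW] = -2/9

Choose coordinates G = (0, 0), L = (1, 0), V = (0, 1).
1. D is the centroid of triangle VLG ⇒ D = (1/3, 1/3)
2. T is the centroid of triangle GLD ⇒ T = (4/9, 1/9)
3. W is the midpoint of LG ⇒ W = (1/2, 0)
2·[LDT] = 1/9, 2·[GVW] = -1/2
[LDT]:[GVW] = 1/9:-1/2 = -2/9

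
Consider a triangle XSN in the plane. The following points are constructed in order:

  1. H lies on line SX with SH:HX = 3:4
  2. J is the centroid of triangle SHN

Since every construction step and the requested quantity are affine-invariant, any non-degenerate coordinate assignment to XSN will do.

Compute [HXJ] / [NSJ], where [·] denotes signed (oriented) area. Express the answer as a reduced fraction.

Assign X = (0, 0), S = (1, 0), N = (0, 1) — the answer is frame-independent, so this choice is without loss of generality.
1. H lies on line SX with SH:HX = 3:4 ⇒ H = (4/7, 0)
2. J is the centroid of triangle SHN ⇒ J = (11/21, 1/3)
2·[HXJ] = -4/21, 2·[NSJ] = -1/7
[HXJ]:[NSJ] = -4/21:-1/7 = 4/3

[HXJ]:[NSJ] = 4/3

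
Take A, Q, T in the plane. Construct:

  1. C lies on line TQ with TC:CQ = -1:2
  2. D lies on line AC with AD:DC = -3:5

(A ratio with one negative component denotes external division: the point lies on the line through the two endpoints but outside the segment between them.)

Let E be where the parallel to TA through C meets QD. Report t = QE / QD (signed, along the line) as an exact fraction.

t = -4

Assign A = (0, 0), Q = (1, 0), T = (0, 1) — the answer is frame-independent, so this choice is without loss of generality.
1. C lies on line TQ with TC:CQ = -1:2 ⇒ C = (-1, 2)
2. D lies on line AC with AD:DC = -3:5 ⇒ D = (3/2, -3)
through C parallel to TA: direction (0, -1); meets QD at E = (-1, 12)
E = Q + t·(D−Q) with t = -4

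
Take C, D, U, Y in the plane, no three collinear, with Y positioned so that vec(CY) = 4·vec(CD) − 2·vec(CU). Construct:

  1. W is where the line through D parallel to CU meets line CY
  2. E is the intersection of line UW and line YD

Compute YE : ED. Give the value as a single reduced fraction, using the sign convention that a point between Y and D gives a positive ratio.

YE:ED = -6

Choose coordinates C = (0, 0), D = (1, 0), U = (0, 1), Y = (4, -2).
1. W is where the line through D parallel to CU meets line CY ⇒ W = (1, -1/2)
2. E is the intersection of line UW and line YD ⇒ E = (2/5, 2/5)
E = Y + t·(D−Y) with t = 6/5, so YE:ED = t:(1−t) = 6/5:-1/5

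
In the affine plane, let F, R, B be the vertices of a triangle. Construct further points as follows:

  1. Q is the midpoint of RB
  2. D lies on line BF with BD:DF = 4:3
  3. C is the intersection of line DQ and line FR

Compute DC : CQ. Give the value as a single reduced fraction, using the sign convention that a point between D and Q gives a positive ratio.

Choose coordinates F = (0, 0), R = (1, 0), B = (0, 1).
1. Q is the midpoint of RB ⇒ Q = (1/2, 1/2)
2. D lies on line BF with BD:DF = 4:3 ⇒ D = (0, 3/7)
3. C is the intersection of line DQ and line FR ⇒ C = (-3, 0)
C = D + t·(Q−D) with t = -6, so DC:CQ = t:(1−t) = -6:7

DC:CQ = -6/7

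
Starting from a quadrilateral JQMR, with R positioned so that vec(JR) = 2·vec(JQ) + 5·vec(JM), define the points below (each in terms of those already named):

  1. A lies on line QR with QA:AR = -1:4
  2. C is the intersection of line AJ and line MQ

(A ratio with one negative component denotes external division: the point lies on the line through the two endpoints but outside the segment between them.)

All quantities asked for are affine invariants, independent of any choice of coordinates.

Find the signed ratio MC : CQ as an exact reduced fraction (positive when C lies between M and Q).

Set J = (0, 0), Q = (1, 0), M = (0, 1), R = (2, 5); any affine frame gives the same invariant.
1. A lies on line QR with QA:AR = -1:4 ⇒ A = (2/3, -5/3)
2. C is the intersection of line AJ and line MQ ⇒ C = (-2/3, 5/3)
C = M + t·(Q−M) with t = -2/3, so MC:CQ = t:(1−t) = -2/3:5/3

MC:CQ = -2/5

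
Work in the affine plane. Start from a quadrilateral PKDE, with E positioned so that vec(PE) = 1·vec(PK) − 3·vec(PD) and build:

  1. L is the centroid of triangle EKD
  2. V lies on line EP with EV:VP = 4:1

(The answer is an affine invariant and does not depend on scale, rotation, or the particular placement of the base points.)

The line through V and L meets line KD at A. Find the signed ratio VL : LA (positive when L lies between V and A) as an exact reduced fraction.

VL:LA = 2/5

Set P = (0, 0), K = (1, 0), D = (0, 1), E = (1, -3); any affine frame gives the same invariant.
1. L is the centroid of triangle EKD ⇒ L = (2/3, -2/3)
2. V lies on line EP with EV:VP = 4:1 ⇒ V = (1/5, -3/5)
line VL meets KD at A = (11/6, -5/6)
L = V + t·(A−V) with t = 2/7, so VL:LA = 2/7:5/7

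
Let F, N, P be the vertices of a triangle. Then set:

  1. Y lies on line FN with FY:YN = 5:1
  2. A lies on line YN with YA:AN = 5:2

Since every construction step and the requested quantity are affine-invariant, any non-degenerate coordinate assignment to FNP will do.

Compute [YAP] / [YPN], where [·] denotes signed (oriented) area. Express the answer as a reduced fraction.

Set F = (0, 0), N = (1, 0), P = (0, 1); any affine frame gives the same invariant.
1. Y lies on line FN with FY:YN = 5:1 ⇒ Y = (5/6, 0)
2. A lies on line YN with YA:AN = 5:2 ⇒ A = (20/21, 0)
2·[YAP] = 5/42, 2·[YPN] = -1/6
[YAP]:[YPN] = 5/42:-1/6 = -5/7

[YAP]:[YPN] = -5/7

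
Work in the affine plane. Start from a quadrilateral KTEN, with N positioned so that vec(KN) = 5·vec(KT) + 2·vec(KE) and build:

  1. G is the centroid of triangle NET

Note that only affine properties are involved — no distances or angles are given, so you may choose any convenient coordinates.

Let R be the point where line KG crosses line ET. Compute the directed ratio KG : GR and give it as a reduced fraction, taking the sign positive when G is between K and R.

Set K = (0, 0), T = (1, 0), E = (0, 1), N = (5, 2); any affine frame gives the same invariant.
1. G is the centroid of triangle NET ⇒ G = (2, 1)
line KG meets ET at R = (2/3, 1/3)
G = K + t·(R−K) with t = 3, so KG:GR = 3:-2

KG:GR = -3/2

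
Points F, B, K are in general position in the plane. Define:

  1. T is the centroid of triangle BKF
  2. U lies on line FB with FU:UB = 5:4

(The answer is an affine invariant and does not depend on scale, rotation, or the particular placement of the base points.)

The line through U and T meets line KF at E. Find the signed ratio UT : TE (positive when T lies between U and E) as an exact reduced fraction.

UT:TE = 2/3

Assign F = (0, 0), B = (1, 0), K = (0, 1) — the answer is frame-independent, so this choice is without loss of generality.
1. T is the centroid of triangle BKF ⇒ T = (1/3, 1/3)
2. U lies on line FB with FU:UB = 5:4 ⇒ U = (5/9, 0)
line UT meets KF at E = (0, 5/6)
T = U + t·(E−U) with t = 2/5, so UT:TE = 2/5:3/5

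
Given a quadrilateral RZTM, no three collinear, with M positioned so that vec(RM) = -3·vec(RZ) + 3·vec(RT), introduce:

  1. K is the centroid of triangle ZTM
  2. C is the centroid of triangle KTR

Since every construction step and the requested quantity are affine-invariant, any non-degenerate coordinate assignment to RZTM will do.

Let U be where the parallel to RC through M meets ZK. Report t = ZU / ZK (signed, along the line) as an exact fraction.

Choose coordinates R = (0, 0), Z = (1, 0), T = (0, 1), M = (-3, 3).
1. K is the centroid of triangle ZTM ⇒ K = (-2/3, 4/3)
2. C is the centroid of triangle KTR ⇒ C = (-2/9, 7/9)
through M parallel to RC: direction (-2/9, 7/9); meets ZK at U = (-83/27, 88/27)
U = Z + t·(K−Z) with t = 22/9

t = 22/9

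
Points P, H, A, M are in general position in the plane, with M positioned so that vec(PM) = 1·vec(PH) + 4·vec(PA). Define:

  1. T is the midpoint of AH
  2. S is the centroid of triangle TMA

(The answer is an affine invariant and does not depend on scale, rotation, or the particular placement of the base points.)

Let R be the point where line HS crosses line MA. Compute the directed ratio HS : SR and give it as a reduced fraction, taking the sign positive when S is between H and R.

HS:SR = 5

Set P = (0, 0), H = (1, 0), A = (0, 1), M = (1, 4); any affine frame gives the same invariant.
1. T is the midpoint of AH ⇒ T = (1/2, 1/2)
2. S is the centroid of triangle TMA ⇒ S = (1/2, 11/6)
line HS meets MA at R = (2/5, 11/5)
S = H + t·(R−H) with t = 5/6, so HS:SR = 5/6:1/6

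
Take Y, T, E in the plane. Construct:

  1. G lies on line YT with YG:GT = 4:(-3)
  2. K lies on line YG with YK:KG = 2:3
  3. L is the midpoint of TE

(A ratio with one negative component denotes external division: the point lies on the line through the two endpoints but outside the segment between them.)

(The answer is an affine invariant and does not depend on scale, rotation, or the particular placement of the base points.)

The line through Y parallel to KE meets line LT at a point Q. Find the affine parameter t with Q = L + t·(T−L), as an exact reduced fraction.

Work in coordinates with Y = (0, 0), T = (1, 0), E = (0, 1).
1. G lies on line YT with YG:GT = 4:(-3) ⇒ G = (4, 0)
2. K lies on line YG with YK:KG = 2:3 ⇒ K = (8/5, 0)
3. L is the midpoint of TE ⇒ L = (1/2, 1/2)
through Y parallel to KE: direction (-8/5, 1); meets LT at Q = (8/3, -5/3)
Q = L + t·(T−L) with t = 13/3

t = 13/3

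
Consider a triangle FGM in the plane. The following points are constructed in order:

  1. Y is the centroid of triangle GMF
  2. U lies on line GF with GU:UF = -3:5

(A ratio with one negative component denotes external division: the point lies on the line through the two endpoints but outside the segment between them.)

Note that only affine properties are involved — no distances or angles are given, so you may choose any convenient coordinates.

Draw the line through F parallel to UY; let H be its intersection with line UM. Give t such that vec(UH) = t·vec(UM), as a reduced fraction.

Assign F = (0, 0), G = (1, 0), M = (0, 1) — the answer is frame-independent, so this choice is without loss of generality.
1. Y is the centroid of triangle GMF ⇒ Y = (1/3, 1/3)
2. U lies on line GF with GU:UF = -3:5 ⇒ U = (5/2, 0)
through F parallel to UY: direction (-13/6, 1/3); meets UM at H = (65/16, -5/8)
H = U + t·(M−U) with t = -5/8

t = -5/8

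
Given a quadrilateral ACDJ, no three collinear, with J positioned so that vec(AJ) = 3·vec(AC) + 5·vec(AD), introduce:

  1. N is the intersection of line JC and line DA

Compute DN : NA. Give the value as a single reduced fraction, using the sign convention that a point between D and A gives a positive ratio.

Work in coordinates with A = (0, 0), C = (1, 0), D = (0, 1), J = (3, 5).
1. N is the intersection of line JC and line DA ⇒ N = (0, -5/2)
N = D + t·(A−D) with t = 7/2, so DN:NA = t:(1−t) = 7/2:-5/2

DN:NA = -7/5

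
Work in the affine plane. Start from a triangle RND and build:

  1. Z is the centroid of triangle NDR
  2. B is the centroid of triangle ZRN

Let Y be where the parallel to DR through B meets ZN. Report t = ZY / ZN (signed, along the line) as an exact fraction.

Work in coordinates with R = (0, 0), N = (1, 0), D = (0, 1).
1. Z is the centroid of triangle NDR ⇒ Z = (1/3, 1/3)
2. B is the centroid of triangle ZRN ⇒ B = (4/9, 1/9)
through B parallel to DR: direction (0, -1); meets ZN at Y = (4/9, 5/18)
Y = Z + t·(N−Z) with t = 1/6

t = 1/6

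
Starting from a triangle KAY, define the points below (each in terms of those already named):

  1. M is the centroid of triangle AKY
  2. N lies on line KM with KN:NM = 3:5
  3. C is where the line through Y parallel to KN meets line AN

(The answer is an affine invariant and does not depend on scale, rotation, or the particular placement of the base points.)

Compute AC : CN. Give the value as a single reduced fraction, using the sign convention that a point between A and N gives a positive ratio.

AC:CN = -2

Work in coordinates with K = (0, 0), A = (1, 0), Y = (0, 1).
1. M is the centroid of triangle AKY ⇒ M = (1/3, 1/3)
2. N lies on line KM with KN:NM = 3:5 ⇒ N = (1/8, 1/8)
3. C is where the line through Y parallel to KN meets line AN ⇒ C = (-3/4, 1/4)
C = A + t·(N−A) with t = 2, so AC:CN = t:(1−t) = 2:-1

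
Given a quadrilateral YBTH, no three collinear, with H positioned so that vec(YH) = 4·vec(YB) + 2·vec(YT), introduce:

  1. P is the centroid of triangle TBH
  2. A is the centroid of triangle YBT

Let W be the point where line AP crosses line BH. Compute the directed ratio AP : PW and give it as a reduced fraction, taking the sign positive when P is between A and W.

AP:PW = 2/5

Assign Y = (0, 0), B = (1, 0), T = (0, 1), H = (4, 2) — the answer is frame-independent, so this choice is without loss of generality.
1. P is the centroid of triangle TBH ⇒ P = (5/3, 1)
2. A is the centroid of triangle YBT ⇒ A = (1/3, 1/3)
line AP meets BH at W = (5, 8/3)
P = A + t·(W−A) with t = 2/7, so AP:PW = 2/7:5/7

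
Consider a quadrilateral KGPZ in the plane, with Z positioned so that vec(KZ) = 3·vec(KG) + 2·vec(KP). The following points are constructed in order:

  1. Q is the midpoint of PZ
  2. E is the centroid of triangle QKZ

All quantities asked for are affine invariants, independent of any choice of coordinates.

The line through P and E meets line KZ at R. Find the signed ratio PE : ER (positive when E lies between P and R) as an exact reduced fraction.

PE:ER = 5

Work in coordinates with K = (0, 0), G = (1, 0), P = (0, 1), Z = (3, 2).
1. Q is the midpoint of PZ ⇒ Q = (3/2, 3/2)
2. E is the centroid of triangle QKZ ⇒ E = (3/2, 7/6)
line PE meets KZ at R = (9/5, 6/5)
E = P + t·(R−P) with t = 5/6, so PE:ER = 5/6:1/6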